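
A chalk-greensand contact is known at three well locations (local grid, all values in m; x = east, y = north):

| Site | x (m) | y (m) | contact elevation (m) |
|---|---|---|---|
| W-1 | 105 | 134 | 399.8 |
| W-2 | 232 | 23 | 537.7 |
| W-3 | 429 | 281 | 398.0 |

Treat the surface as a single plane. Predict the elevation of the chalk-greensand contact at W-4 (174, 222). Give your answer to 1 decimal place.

Two edge vectors: W-1→W-2 = (127, -111, 137.9), W-1→W-3 = (324, 147, -1.8).
Normal n = (W-1→W-2) × (W-1→W-3) = (-20071.5, 44908.2, 54633).
So ∂z/∂x = −n_x/n_z = 0.36739 and ∂z/∂y = −n_y/n_z = −0.82200.
Intercept c from W-1: 399.8 − 38.58 + 110.15 = 471.37.
At (174, 222): z = 63.9 − 182.5 + 471.37 = 352.8 m.

352.8 m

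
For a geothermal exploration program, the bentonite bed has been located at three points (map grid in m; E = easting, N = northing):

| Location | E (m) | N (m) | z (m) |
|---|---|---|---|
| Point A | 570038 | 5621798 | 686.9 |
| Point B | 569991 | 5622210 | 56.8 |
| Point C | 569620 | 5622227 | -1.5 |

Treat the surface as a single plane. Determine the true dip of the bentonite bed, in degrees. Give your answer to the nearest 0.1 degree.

56.7°

Let the plane be z = a·E + b·N + c.
Point B−Point A: −47a + 412b = −630.1;  Point C−Point A: −418a + 429b = −688.4.
Solving gives a = 0.08752, b = −1.51938.
Gradient magnitude |∇z| = √(a² + b²) = √(0.00766 + 2.30853) = 1.52190.
True dip = arctan(1.52190) = 56.7°, dipping toward N (azimuth ≈ 357°).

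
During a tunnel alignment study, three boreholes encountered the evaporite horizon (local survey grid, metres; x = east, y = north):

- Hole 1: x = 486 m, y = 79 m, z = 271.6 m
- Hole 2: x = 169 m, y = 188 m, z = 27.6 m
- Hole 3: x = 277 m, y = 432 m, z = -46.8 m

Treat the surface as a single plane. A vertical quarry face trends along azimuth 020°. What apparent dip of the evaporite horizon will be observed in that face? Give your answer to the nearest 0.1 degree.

Let the plane be z = a·x + b·y + c.
Hole 2−Hole 1: −317a + 109b = −244;  Hole 3−Hole 1: −209a + 353b = −318.4.
Solving gives a = 0.57705, b = −0.56033.
Unit vector along 020° is (sin 20°, cos 20°) = (0.3420, 0.9397).
Slope in that direction = a·(0.3420) + b·(0.9397) = −0.32918.
Apparent dip = arctan|0.32918| = 18.2° (true dip is 38.8°, so apparent ≤ true as expected).

18.2°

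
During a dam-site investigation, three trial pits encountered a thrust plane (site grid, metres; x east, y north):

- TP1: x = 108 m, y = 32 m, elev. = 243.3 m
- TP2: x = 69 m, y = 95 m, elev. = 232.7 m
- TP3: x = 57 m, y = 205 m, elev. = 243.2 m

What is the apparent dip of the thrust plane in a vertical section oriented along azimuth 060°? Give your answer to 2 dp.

Two edge vectors: TP1→TP2 = (-39, 63, -10.6), TP1→TP3 = (-51, 173, -0.1).
Normal n = (TP1→TP2) × (TP1→TP3) = (1827.5, 536.7, -3534).
So ∂z/∂x = −n_x/n_z = 0.51712 and ∂z/∂y = −n_y/n_z = 0.15187.
Unit vector along 060° is (sin 60°, cos 60°) = (0.8660, 0.5000).
Slope in that direction = a·(0.8660) + b·(0.5000) = 0.52377.
Apparent dip = arctan|0.52377| = 27.64° (true dip is 28.3°, so apparent ≤ true as expected).

27.64°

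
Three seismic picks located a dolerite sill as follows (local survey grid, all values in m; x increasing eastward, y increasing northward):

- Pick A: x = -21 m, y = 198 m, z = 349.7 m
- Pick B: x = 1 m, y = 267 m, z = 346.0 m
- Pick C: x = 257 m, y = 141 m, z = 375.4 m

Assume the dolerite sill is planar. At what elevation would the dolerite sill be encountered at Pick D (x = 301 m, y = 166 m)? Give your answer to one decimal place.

Let the plane be z = a·x + b·y + c.
Pick B−Pick A: 22a + 69b = −3.7;  Pick C−Pick A: 278a − 57b = 25.7.
Solving gives a = 0.07645, b = −0.07800.
Then c = 349.7 − a·-21 − b·198 = 366.75.
At (301, 166): z = 23.0 − 12.9 + 366.75 = 376.8 m.

376.8 m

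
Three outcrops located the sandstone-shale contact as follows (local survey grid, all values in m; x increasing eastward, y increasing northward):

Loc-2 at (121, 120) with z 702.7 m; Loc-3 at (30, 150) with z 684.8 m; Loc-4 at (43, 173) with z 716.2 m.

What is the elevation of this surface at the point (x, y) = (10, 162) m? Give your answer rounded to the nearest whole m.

Let the plane be z = a·x + b·y + c.
Loc-3−Loc-2: −91a + 30b = −17.9;  Loc-4−Loc-2: −78a + 53b = 13.5.
Solving gives a = 0.54519, b = 1.05707.
Then c = 702.7 − a·121 − b·120 = 509.88.
At (10, 162): z = 5.5 + 171.2 + 509.88 = 686.6 m.

687 m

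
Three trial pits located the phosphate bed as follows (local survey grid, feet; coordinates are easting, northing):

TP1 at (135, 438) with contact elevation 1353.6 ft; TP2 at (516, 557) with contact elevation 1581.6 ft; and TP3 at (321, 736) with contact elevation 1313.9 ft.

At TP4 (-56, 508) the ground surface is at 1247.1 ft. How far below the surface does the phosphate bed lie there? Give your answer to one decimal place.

89.4 ft

Two edge vectors: TP1→TP2 = (381, 119, 228), TP1→TP3 = (186, 298, -39.7).
Normal n = (TP1→TP2) × (TP1→TP3) = (-72668.3, 57533.7, 91404).
So ∂z/∂easting = −n_x/n_z = 0.79502 and ∂z/∂northing = −n_y/n_z = −0.62944.
Intercept c from TP1: 1353.6 − 107.33 + 275.70 = 1521.97.
At (-56, 508): z_contact = −44.52 − 319.76 + 1521.97 = 1157.69 ft.
Depth below ground = 1247.1 − 1157.69 = 89.4 ft.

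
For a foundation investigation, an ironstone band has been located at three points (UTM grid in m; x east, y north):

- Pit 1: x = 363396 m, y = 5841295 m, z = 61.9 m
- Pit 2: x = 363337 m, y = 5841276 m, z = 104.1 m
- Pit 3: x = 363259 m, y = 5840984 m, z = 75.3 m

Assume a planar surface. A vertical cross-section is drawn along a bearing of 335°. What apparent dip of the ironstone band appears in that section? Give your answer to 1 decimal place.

Let the plane be z = a·x + b·y + c.
Pit 2−Pit 1: −59a − 19b = 42.2;  Pit 3−Pit 1: −137a − 311b = 13.4.
Solving gives a = −0.81733, b = 0.31696.
Unit vector along 335° is (sin 335°, cos 335°) = (-0.4226, 0.9063).
Slope in that direction = a·(-0.4226) + b·(0.9063) = 0.63268.
Apparent dip = arctan|0.63268| = 32.3° (true dip is 41.2°, so apparent ≤ true as expected).

32.3°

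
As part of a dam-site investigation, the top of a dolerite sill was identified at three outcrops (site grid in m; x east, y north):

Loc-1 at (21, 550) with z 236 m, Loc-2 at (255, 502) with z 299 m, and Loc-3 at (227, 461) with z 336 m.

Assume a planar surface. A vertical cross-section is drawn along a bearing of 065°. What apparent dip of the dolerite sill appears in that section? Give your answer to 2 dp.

18.56°

Two edge vectors: Loc-1→Loc-2 = (234, -48, 63), Loc-1→Loc-3 = (206, -89, 100).
Normal n = (Loc-1→Loc-2) × (Loc-1→Loc-3) = (807, -10422, -10938).
So ∂z/∂x = −n_x/n_z = 0.07378 and ∂z/∂y = −n_y/n_z = −0.95283.
Unit vector along 065° is (sin 65°, cos 65°) = (0.9063, 0.4226).
Slope in that direction = a·(0.9063) + b·(0.4226) = −0.33581.
Apparent dip = arctan|0.33581| = 18.56° (true dip is 43.7°, so apparent ≤ true as expected).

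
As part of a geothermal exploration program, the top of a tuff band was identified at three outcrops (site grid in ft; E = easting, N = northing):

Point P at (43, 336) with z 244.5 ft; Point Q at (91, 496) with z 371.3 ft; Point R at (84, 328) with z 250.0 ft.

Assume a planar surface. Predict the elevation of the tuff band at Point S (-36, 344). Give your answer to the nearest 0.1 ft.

Two edge vectors: Point P→Point Q = (48, 160, 126.8), Point P→Point R = (41, -8, 5.5).
Normal n = (Point P→Point Q) × (Point P→Point R) = (1894.4, 4934.8, -6944).
So ∂z/∂E = −n_x/n_z = 0.27281 and ∂z/∂N = −n_y/n_z = 0.71066.
Intercept c from Point P: 244.5 − 11.73 − 238.78 = −6.01.
At (-36, 344): z = −9.8 + 244.5 − 6.01 = 228.6 ft.

228.6 ft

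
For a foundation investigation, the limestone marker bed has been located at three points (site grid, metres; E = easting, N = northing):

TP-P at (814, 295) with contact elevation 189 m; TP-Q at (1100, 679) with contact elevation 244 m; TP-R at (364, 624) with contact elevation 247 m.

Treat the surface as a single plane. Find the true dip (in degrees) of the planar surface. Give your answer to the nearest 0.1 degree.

Two edge vectors: TP-P→TP-Q = (286, 384, 55), TP-P→TP-R = (-450, 329, 58).
Normal n = (TP-P→TP-Q) × (TP-P→TP-R) = (4177, -41338, 266894).
So ∂z/∂E = −n_x/n_z = −0.01565 and ∂z/∂N = −n_y/n_z = 0.15489.
Gradient magnitude |∇z| = √(a² + b²) = √(0.00024 + 0.02399) = 0.15567.
True dip = arctan(0.15567) = 8.8°, dipping toward S (azimuth ≈ 174°).

8.8°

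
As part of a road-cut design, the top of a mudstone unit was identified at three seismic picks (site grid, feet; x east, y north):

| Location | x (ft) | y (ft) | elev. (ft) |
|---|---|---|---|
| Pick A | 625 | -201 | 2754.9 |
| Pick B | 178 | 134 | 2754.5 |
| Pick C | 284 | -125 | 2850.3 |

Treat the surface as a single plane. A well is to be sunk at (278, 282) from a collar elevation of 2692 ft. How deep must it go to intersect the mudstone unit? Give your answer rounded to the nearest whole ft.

56 ft

Let the plane be z = a·x + b·y + c.
Pick B−Pick A: −447a + 335b = −0.4;  Pick C−Pick A: −341a + 76b = 95.4.
Solving gives a = −0.39856, b = −0.53300.
Then c = 2754.9 − a·625 − b·-201 = 2896.87.
At (278, 282): z_contact = −110.8 − 150.3 + 2896.87 = 2635.8 ft.
Depth below ground = 2692 − 2635.8 = 56 ft.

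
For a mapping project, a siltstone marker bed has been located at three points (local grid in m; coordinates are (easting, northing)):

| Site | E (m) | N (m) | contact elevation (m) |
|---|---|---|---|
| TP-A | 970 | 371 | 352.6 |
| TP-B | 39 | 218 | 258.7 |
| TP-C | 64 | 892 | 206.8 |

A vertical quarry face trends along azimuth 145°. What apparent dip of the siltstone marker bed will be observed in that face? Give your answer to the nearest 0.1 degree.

Two edge vectors: TP-A→TP-B = (-931, -153, -93.9), TP-A→TP-C = (-906, 521, -145.8).
Normal n = (TP-A→TP-B) × (TP-A→TP-C) = (71229.3, -50666.4, -623669).
So ∂z/∂E = −n_x/n_z = 0.11421 and ∂z/∂N = −n_y/n_z = −0.08124.
Unit vector along 145° is (sin 145°, cos 145°) = (0.5736, -0.8192).
Slope in that direction = a·(0.5736) + b·(-0.8192) = 0.13206.
Apparent dip = arctan|0.13206| = 7.5° (true dip is 8.0°, so apparent ≤ true as expected).

7.5°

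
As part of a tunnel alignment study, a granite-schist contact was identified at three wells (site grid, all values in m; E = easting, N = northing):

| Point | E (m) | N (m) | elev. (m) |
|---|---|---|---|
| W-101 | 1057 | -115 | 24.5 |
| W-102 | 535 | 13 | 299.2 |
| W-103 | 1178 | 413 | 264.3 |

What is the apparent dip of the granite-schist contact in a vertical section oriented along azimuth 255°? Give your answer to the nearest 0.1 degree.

13.4°

Two edge vectors: W-101→W-102 = (-522, 128, 274.7), W-101→W-103 = (121, 528, 239.8).
Normal n = (W-101→W-102) × (W-101→W-103) = (-114347.2, 158414.3, -291104).
So ∂z/∂E = −n_x/n_z = −0.39281 and ∂z/∂N = −n_y/n_z = 0.54418.
Unit vector along 255° is (sin 255°, cos 255°) = (-0.9659, -0.2588).
Slope in that direction = a·(-0.9659) + b·(-0.2588) = 0.23858.
Apparent dip = arctan|0.23858| = 13.4° (true dip is 33.9°, so apparent ≤ true as expected).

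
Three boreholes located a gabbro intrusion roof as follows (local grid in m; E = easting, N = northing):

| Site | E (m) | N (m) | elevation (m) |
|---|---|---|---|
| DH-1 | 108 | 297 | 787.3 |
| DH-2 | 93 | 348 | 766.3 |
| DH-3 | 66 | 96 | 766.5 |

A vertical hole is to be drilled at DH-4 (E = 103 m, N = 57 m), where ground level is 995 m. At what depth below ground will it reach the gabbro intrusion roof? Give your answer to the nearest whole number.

Let the plane be z = a·E + b·N + c.
DH-2−DH-1: −15a + 51b = −21;  DH-3−DH-1: −42a − 201b = −20.8.
Solving gives a = 1.02420, b = −0.11053.
Then c = 787.3 − a·108 − b·297 = 709.51.
At (103, 57): z_contact = 105.5 − 6.3 + 709.51 = 808.7 m.
Depth below ground = 995 − 808.7 = 186 m.

186 m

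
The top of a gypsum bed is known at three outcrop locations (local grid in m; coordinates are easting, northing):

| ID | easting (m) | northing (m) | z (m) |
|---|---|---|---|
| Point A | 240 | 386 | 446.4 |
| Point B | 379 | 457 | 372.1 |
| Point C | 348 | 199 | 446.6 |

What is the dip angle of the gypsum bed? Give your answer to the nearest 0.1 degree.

Let the plane be z = a·easting + b·northing + c.
Point B−Point A: 139a + 71b = −74.3;  Point C−Point A: 108a − 187b = 0.2.
Solving gives a = −0.41234, b = −0.23921.
Gradient magnitude |∇z| = √(a² + b²) = √(0.17003 + 0.05722) = 0.47671.
True dip = arctan(0.47671) = 25.5°, dipping toward ENE (azimuth ≈ 060°).

25.5°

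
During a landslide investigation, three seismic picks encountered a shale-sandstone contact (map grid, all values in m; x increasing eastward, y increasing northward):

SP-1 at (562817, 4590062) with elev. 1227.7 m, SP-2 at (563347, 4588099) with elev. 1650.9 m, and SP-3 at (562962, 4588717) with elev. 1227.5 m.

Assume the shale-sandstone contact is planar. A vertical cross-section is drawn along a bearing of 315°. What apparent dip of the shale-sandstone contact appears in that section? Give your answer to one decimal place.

40.0°

Let the plane be z = a·x + b·y + c.
SP-2−SP-1: 530a − 1963b = 423.2;  SP-3−SP-1: 145a − 1345b = −0.2.
Solving gives a = 1.33016, b = 0.14355.
Unit vector along 315° is (sin 315°, cos 315°) = (-0.7071, 0.7071).
Slope in that direction = a·(-0.7071) + b·(0.7071) = −0.83906.
Apparent dip = arctan|0.83906| = 40.0° (true dip is 53.2°, so apparent ≤ true as expected).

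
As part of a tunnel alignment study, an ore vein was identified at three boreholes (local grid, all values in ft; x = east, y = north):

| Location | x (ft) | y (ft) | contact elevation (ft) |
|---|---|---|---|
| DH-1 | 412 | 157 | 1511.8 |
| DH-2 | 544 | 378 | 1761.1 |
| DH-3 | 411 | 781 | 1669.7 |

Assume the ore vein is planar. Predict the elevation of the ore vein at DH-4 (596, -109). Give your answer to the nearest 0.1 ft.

1712.7 ft

Let the plane be z = a·x + b·y + c.
DH-2−DH-1: 132a + 221b = 249.3;  DH-3−DH-1: −1a + 624b = 157.9.
Solving gives a = 1.46106, b = 0.25539.
Then c = 1511.8 − a·412 − b·157 = 869.75.
At (596, -109): z = 870.8 − 27.8 + 869.75 = 1712.7 ft.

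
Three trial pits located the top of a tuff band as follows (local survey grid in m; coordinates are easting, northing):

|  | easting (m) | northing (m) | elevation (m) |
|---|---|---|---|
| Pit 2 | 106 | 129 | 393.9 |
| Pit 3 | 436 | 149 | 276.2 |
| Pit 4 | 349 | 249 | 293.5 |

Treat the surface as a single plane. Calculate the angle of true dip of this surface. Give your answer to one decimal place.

Let the plane be z = a·easting + b·northing + c.
Pit 3−Pit 2: 330a + 20b = −117.7;  Pit 4−Pit 2: 243a + 120b = −100.4.
Solving gives a = −0.34876, b = −0.13042.
Gradient magnitude |∇z| = √(a² + b²) = √(0.12164 + 0.01701) = 0.37235.
True dip = arctan(0.37235) = 20.4°, dipping toward ENE (azimuth ≈ 069°).

20.4°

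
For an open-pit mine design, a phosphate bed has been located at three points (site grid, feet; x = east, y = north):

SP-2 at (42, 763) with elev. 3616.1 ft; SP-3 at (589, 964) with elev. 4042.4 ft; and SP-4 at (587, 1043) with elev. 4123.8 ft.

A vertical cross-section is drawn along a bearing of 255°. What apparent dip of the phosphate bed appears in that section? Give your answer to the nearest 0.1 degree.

33.1°

Two edge vectors: SP-2→SP-3 = (547, 201, 426.3), SP-2→SP-4 = (545, 280, 507.7).
Normal n = (SP-2→SP-3) × (SP-2→SP-4) = (-17316.3, -45378.4, 43615).
So ∂z/∂x = −n_x/n_z = 0.39703 and ∂z/∂y = −n_y/n_z = 1.04043.
Unit vector along 255° is (sin 255°, cos 255°) = (-0.9659, -0.2588).
Slope in that direction = a·(-0.9659) + b·(-0.2588) = −0.65278.
Apparent dip = arctan|0.65278| = 33.1° (true dip is 48.1°, so apparent ≤ true as expected).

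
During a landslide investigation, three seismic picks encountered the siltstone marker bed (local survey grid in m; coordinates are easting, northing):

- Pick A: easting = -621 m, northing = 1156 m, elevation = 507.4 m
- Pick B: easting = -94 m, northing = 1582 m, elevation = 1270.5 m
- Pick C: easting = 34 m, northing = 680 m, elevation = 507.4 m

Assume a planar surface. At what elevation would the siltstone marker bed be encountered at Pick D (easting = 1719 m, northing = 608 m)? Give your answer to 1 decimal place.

Two edge vectors: Pick A→Pick B = (527, 426, 763.1), Pick A→Pick C = (655, -476, 0).
Normal n = (Pick A→Pick B) × (Pick A→Pick C) = (363235.6, 499830.5, -529882).
So ∂z/∂easting = −n_x/n_z = 0.685503 and ∂z/∂northing = −n_y/n_z = 0.943286.
Intercept c from Pick A: 507.4 + 425.70 − 1090.44 = −157.34.
At (1719, 608): z = 1178.4 + 573.5 − 157.34 = 1594.6 m.

1594.6 m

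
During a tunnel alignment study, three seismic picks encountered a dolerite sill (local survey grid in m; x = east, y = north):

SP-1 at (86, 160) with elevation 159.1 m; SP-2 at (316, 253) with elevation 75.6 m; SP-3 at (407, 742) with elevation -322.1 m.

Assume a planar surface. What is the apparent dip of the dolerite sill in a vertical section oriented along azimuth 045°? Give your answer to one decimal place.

30.8°

Let the plane be z = a·x + b·y + c.
SP-2−SP-1: 230a + 93b = −83.5;  SP-3−SP-1: 321a + 582b = −481.2.
Solving gives a = −0.03697, b = −0.80641.
Unit vector along 045° is (sin 45°, cos 45°) = (0.7071, 0.7071).
Slope in that direction = a·(0.7071) + b·(0.7071) = −0.59636.
Apparent dip = arctan|0.59636| = 30.8° (true dip is 38.9°, so apparent ≤ true as expected).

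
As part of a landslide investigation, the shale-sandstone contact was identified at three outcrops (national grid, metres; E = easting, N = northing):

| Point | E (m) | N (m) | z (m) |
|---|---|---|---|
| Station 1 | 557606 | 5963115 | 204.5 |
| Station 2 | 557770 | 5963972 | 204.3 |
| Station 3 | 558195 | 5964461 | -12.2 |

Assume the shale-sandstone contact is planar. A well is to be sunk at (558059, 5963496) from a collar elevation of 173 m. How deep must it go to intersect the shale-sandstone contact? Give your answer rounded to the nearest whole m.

217 m

Let the plane be z = a·E + b·N + c.
Station 2−Station 1: 164a + 857b = −0.2;  Station 3−Station 1: 589a + 1346b = −216.7.
Solving gives a = −0.65290058, b = 0.12470910.
Then c = 204.5 − a·557606 − b·5963115 = −379388.90.
At (558059, 5963496): z_contact = −364357.0 + 743702.2 − 379388.90 = -43.7 m.
Depth below ground = 173 − (-43.7) = 217 m.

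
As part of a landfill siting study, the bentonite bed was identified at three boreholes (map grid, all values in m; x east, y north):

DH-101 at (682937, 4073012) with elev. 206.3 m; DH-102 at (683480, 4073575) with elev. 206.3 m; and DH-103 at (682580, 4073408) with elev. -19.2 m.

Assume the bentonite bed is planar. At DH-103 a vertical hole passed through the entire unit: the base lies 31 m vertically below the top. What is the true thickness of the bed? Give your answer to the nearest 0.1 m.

28.5 m

Two edge vectors: DH-101→DH-102 = (543, 563, 0), DH-101→DH-103 = (-357, 396, -225.5).
Normal n = (DH-101→DH-102) × (DH-101→DH-103) = (-126956.5, 122446.5, 416019).
So ∂z/∂x = −n_x/n_z = 0.30517 and ∂z/∂y = −n_y/n_z = −0.29433.
|∇z| = √(a²+b²) = 0.42398, so dip δ = arctan(0.42398) = 22.98°.
True thickness = vertical thickness × cos δ = 31 × cos 22.98° = 28.5 m.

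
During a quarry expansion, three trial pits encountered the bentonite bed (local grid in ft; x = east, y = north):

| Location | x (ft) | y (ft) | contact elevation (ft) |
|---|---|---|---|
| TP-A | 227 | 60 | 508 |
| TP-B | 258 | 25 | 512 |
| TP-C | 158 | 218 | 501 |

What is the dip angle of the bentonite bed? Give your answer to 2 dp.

Let the plane be z = a·x + b·y + c.
TP-B−TP-A: 31a − 35b = 4;  TP-C−TP-A: −69a + 158b = −7.
Solving gives a = 0.15586, b = 0.02376.
Gradient magnitude |∇z| = √(a² + b²) = √(0.02429 + 0.00056) = 0.15766.
True dip = arctan(0.15766) = 8.96°, dipping toward W (azimuth ≈ 261°).

8.96°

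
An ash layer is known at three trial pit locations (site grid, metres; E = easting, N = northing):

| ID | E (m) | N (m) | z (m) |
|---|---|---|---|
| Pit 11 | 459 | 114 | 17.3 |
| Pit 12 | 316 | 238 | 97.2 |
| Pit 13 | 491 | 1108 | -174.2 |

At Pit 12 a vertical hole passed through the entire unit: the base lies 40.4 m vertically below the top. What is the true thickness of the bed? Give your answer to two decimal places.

32.69 m

Two edge vectors: Pit 11→Pit 12 = (-143, 124, 79.9), Pit 11→Pit 13 = (32, 994, -191.5).
Normal n = (Pit 11→Pit 12) × (Pit 11→Pit 13) = (-103166.6, -24827.7, -146110).
So ∂z/∂E = −n_x/n_z = −0.70609 and ∂z/∂N = −n_y/n_z = −0.16992.
|∇z| = √(a²+b²) = 0.72625, so dip δ = arctan(0.72625) = 35.99°.
True thickness = vertical thickness × cos δ = 40.4 × cos 35.99° = 32.69 m.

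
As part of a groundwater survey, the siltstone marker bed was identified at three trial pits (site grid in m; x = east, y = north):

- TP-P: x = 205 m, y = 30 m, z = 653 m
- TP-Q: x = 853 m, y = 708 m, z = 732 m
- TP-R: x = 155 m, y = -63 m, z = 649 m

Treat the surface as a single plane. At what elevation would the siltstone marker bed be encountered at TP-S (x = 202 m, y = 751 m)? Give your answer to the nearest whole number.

615 m

Two edge vectors: TP-P→TP-Q = (648, 678, 79), TP-P→TP-R = (-50, -93, -4).
Normal n = (TP-P→TP-Q) × (TP-P→TP-R) = (4635, -1358, -26364).
So ∂z/∂x = −n_x/n_z = 0.17581 and ∂z/∂y = −n_y/n_z = −0.05151.
Intercept c from TP-P: 653 − 36.04 + 1.55 = 618.50.
At (202, 751): z = 35.5 − 38.7 + 618.50 = 615.3 m.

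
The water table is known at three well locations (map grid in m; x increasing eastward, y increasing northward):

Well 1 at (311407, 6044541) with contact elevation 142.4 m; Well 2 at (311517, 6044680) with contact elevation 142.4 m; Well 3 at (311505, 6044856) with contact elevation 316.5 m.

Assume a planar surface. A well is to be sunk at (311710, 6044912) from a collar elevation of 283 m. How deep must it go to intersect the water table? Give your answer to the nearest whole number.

Let the plane be z = a·x + b·y + c.
Well 2−Well 1: 110a + 139b = 0;  Well 3−Well 1: 98a + 315b = 174.1.
Solving gives a = −1.15084173, b = 0.91073806.
Then c = 142.4 − a·311407 − b·6044541 = −5146470.99.
At (311710, 6044912): z_contact = −358728.9 + 5505331.4 − 5146470.99 = 131.6 m.
Depth below ground = 283 − 131.6 = 151 m.

151 m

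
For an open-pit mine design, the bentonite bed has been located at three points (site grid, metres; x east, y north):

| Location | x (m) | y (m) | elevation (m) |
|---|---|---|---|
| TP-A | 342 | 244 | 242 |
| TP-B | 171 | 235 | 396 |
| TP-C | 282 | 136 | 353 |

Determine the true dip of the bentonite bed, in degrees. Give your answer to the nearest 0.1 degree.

Let the plane be z = a·x + b·y + c.
TP-B−TP-A: −171a − 9b = 154;  TP-C−TP-A: −60a − 108b = 111.
Solving gives a = −0.87199, b = −0.54334.
Gradient magnitude |∇z| = √(a² + b²) = √(0.76036 + 0.29522) = 1.02741.
True dip = arctan(1.02741) = 45.8°, dipping toward ENE (azimuth ≈ 058°).

45.8°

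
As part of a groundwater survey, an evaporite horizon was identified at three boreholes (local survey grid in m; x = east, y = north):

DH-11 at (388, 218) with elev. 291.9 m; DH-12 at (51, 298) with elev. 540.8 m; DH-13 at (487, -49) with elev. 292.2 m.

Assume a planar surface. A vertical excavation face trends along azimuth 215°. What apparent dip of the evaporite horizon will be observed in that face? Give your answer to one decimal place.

Two edge vectors: DH-11→DH-12 = (-337, 80, 248.9), DH-11→DH-13 = (99, -267, 0.3).
Normal n = (DH-11→DH-12) × (DH-11→DH-13) = (66480.3, 24742.2, 82059).
So ∂z/∂x = −n_x/n_z = −0.81015 and ∂z/∂y = −n_y/n_z = −0.30152.
Unit vector along 215° is (sin 215°, cos 215°) = (-0.5736, -0.8192).
Slope in that direction = a·(-0.5736) + b·(-0.8192) = 0.71167.
Apparent dip = arctan|0.71167| = 35.4° (true dip is 40.8°, so apparent ≤ true as expected).

35.4°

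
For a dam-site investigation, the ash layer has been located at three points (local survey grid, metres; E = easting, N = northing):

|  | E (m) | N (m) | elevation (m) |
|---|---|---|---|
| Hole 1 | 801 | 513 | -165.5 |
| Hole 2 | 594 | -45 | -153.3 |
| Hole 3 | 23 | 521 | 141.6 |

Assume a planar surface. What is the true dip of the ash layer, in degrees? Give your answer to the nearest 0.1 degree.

22.4°

Two edge vectors: Hole 1→Hole 2 = (-207, -558, 12.2), Hole 1→Hole 3 = (-778, 8, 307.1).
Normal n = (Hole 1→Hole 2) × (Hole 1→Hole 3) = (-171459.4, 54078.1, -435780).
So ∂z/∂E = −n_x/n_z = −0.39345 and ∂z/∂N = −n_y/n_z = 0.12409.
Gradient magnitude |∇z| = √(a² + b²) = √(0.15481 + 0.01540) = 0.41256.
True dip = arctan(0.41256) = 22.4°, dipping toward ESE (azimuth ≈ 108°).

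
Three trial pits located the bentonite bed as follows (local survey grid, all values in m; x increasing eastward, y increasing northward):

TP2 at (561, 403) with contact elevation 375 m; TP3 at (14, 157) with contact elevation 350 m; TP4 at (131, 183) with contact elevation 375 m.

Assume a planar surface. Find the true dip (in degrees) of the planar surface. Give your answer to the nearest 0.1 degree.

39.7°

Two edge vectors: TP2→TP3 = (-547, -246, -25), TP2→TP4 = (-430, -220, 0).
Normal n = (TP2→TP3) × (TP2→TP4) = (-5500, 10750, 14560).
So ∂z/∂x = −n_x/n_z = 0.37775 and ∂z/∂y = −n_y/n_z = −0.73832.
Gradient magnitude |∇z| = √(a² + b²) = √(0.14269 + 0.54512) = 0.82935.
True dip = arctan(0.82935) = 39.7°, dipping toward NNW (azimuth ≈ 333°).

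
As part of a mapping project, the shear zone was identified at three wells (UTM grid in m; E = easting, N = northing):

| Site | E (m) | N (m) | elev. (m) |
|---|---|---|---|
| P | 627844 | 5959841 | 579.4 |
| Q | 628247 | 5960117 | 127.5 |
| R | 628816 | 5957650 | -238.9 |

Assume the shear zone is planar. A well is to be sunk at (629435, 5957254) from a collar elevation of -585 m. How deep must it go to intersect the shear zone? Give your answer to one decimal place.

Two edge vectors: P→Q = (403, 276, -451.9), P→R = (972, -2191, -818.3).
Normal n = (P→Q) × (P→R) = (-1215963.7, -109471.9, -1151245).
So ∂z/∂E = −n_x/n_z = −1.056216270 and ∂z/∂N = −n_y/n_z = −0.095090011.
Intercept c from P: 579.4 + 663139.05 + 566721.35 = 1230439.80.
At (629435, 5957254): z_contact = −664819.49 − 566475.35 + 1230439.80 = -855.04 m.
Depth below ground = -585 − (-855.04) = 270.0 m.

270.0 m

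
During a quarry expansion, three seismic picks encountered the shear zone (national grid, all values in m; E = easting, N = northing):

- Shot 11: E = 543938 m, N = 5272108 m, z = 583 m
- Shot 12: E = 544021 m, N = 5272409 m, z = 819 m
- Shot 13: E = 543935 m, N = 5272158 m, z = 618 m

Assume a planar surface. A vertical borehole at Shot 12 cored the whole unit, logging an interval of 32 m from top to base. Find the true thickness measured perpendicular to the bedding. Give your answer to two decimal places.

Two edge vectors: Shot 11→Shot 12 = (83, 301, 236), Shot 11→Shot 13 = (-3, 50, 35).
Normal n = (Shot 11→Shot 12) × (Shot 11→Shot 13) = (-1265, -3613, 5053).
So ∂z/∂E = −n_x/n_z = 0.25035 and ∂z/∂N = −n_y/n_z = 0.71502.
|∇z| = √(a²+b²) = 0.75758, so dip δ = arctan(0.75758) = 37.15°.
True thickness = vertical thickness × cos δ = 32 × cos 37.15° = 25.51 m.

25.51 m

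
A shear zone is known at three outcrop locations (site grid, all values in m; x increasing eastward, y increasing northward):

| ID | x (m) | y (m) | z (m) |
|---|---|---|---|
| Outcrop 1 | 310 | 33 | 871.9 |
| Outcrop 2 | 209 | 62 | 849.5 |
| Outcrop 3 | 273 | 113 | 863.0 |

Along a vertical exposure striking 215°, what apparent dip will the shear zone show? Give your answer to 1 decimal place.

6.7°

Two edge vectors: Outcrop 1→Outcrop 2 = (-101, 29, -22.4), Outcrop 1→Outcrop 3 = (-37, 80, -8.9).
Normal n = (Outcrop 1→Outcrop 2) × (Outcrop 1→Outcrop 3) = (1533.9, -70.1, -7007).
So ∂z/∂x = −n_x/n_z = 0.21891 and ∂z/∂y = −n_y/n_z = −0.01000.
Unit vector along 215° is (sin 215°, cos 215°) = (-0.5736, -0.8192).
Slope in that direction = a·(-0.5736) + b·(-0.8192) = −0.11737.
Apparent dip = arctan|0.11737| = 6.7° (true dip is 12.4°, so apparent ≤ true as expected).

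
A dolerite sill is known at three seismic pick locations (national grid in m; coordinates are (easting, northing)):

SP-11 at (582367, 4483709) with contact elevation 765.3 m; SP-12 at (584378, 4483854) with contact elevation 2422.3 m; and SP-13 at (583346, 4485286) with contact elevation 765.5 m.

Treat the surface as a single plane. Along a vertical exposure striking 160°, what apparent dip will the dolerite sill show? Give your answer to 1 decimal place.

Two edge vectors: SP-11→SP-12 = (2011, 145, 1657), SP-11→SP-13 = (979, 1577, 0.2).
Normal n = (SP-11→SP-12) × (SP-11→SP-13) = (-2613060, 1621800.8, 3029392).
So ∂z/∂E = −n_x/n_z = 0.86257 and ∂z/∂N = −n_y/n_z = −0.53536.
Unit vector along 160° is (sin 160°, cos 160°) = (0.3420, -0.9397).
Slope in that direction = a·(0.3420) + b·(-0.9397) = 0.79809.
Apparent dip = arctan|0.79809| = 38.6° (true dip is 45.4°, so apparent ≤ true as expected).

38.6°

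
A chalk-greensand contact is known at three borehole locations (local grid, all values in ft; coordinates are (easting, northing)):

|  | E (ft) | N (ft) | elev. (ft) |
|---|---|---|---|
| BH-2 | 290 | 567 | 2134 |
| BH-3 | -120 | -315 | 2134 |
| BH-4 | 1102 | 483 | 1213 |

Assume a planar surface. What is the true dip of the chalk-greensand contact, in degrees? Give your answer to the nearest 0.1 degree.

Let the plane be z = a·E + b·N + c.
BH-3−BH-2: −410a − 882b = 0;  BH-4−BH-2: 812a − 84b = −921.
Solving gives a = −1.08220, b = 0.50306.
Gradient magnitude |∇z| = √(a² + b²) = √(1.17115 + 0.25307) = 1.19341.
True dip = arctan(1.19341) = 50.0°, dipping toward ESE (azimuth ≈ 115°).

50.0°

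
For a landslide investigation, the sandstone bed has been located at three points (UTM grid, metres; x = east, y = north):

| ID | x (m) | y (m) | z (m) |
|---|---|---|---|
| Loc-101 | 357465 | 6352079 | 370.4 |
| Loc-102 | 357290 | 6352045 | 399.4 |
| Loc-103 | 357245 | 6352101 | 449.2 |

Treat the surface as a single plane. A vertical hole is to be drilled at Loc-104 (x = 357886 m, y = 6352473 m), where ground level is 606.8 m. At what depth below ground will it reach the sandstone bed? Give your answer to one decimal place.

Two edge vectors: Loc-101→Loc-102 = (-175, -34, 29), Loc-101→Loc-103 = (-220, 22, 78.8).
Normal n = (Loc-101→Loc-102) × (Loc-101→Loc-103) = (-3317.2, 7410, -11330).
So ∂z/∂x = −n_x/n_z = −0.292780229 and ∂z/∂y = −n_y/n_z = 0.654015887.
Intercept c from Loc-101: 370.4 + 104658.68 − 4154360.58 = −4049331.50.
At (357886, 6352473): z_contact = −104781.95 + 4154618.26 − 4049331.50 = 504.82 m.
Depth below ground = 606.8 − 504.82 = 102.0 m.

102.0 m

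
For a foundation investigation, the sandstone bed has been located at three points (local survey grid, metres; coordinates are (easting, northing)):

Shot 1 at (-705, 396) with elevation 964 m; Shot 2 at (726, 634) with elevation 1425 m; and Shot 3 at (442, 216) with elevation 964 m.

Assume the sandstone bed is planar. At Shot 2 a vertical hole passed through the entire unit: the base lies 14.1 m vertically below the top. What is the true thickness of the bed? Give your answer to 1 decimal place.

Let the plane be z = a·E + b·N + c.
Shot 2−Shot 1: 1431a + 238b = 461;  Shot 3−Shot 1: 1147a − 180b = 0.
Solving gives a = 0.15640, b = 0.99661.
|∇z| = √(a²+b²) = 1.00881, so dip δ = arctan(1.00881) = 45.25°.
True thickness = vertical thickness × cos δ = 14.1 × cos 45.25° = 9.9 m.

9.9 m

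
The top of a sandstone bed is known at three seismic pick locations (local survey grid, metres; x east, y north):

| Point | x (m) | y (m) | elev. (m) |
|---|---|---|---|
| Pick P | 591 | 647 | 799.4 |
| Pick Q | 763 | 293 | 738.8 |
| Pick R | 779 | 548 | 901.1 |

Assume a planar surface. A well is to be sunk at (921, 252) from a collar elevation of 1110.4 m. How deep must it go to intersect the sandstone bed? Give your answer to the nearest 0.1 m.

261.5 m

Two edge vectors: Pick P→Pick Q = (172, -354, -60.6), Pick P→Pick R = (188, -99, 101.7).
Normal n = (Pick P→Pick Q) × (Pick P→Pick R) = (-42001.2, -28885.2, 49524).
So ∂z/∂x = −n_x/n_z = 0.84810 and ∂z/∂y = −n_y/n_z = 0.58326.
Intercept c from Pick P: 799.4 − 501.23 − 377.37 = −79.19.
At (921, 252): z_contact = 781.10 + 146.98 − 79.19 = 848.89 m.
Depth below ground = 1110.4 − 848.89 = 261.5 m.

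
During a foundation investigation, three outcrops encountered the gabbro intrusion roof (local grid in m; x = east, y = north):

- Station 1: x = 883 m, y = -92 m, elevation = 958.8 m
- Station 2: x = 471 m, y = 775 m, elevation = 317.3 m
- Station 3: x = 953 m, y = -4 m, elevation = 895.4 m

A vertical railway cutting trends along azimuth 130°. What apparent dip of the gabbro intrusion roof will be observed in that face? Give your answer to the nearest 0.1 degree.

25.8°

Let the plane be z = a·x + b·y + c.
Station 2−Station 1: −412a + 867b = −641.5;  Station 3−Station 1: 70a + 88b = −63.4.
Solving gives a = 0.01531, b = −0.73263.
Unit vector along 130° is (sin 130°, cos 130°) = (0.7660, -0.6428).
Slope in that direction = a·(0.7660) + b·(-0.6428) = 0.48265.
Apparent dip = arctan|0.48265| = 25.8° (true dip is 36.2°, so apparent ≤ true as expected).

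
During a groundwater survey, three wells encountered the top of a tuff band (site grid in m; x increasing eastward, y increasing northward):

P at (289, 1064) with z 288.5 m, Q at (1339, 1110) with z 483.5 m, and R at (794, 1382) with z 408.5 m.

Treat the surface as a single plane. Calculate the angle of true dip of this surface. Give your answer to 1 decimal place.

11.4°

Two edge vectors: P→Q = (1050, 46, 195), P→R = (505, 318, 120).
Normal n = (P→Q) × (P→R) = (-56490, -27525, 310670).
So ∂z/∂x = −n_x/n_z = 0.18183 and ∂z/∂y = −n_y/n_z = 0.08860.
Gradient magnitude |∇z| = √(a² + b²) = √(0.03306 + 0.00785) = 0.20227.
True dip = arctan(0.20227) = 11.4°, dipping toward WSW (azimuth ≈ 244°).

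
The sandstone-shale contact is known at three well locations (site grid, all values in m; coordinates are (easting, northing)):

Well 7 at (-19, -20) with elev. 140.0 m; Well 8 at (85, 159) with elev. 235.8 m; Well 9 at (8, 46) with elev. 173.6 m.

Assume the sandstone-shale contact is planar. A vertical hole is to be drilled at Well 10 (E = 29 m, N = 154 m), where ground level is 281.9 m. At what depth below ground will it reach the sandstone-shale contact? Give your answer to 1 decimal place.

56.8 m

Two edge vectors: Well 7→Well 8 = (104, 179, 95.8), Well 7→Well 9 = (27, 66, 33.6).
Normal n = (Well 7→Well 8) × (Well 7→Well 9) = (-308.4, -907.8, 2031).
So ∂z/∂E = −n_x/n_z = 0.15185 and ∂z/∂N = −n_y/n_z = 0.44697.
Intercept c from Well 7: 140 + 2.89 + 8.94 = 151.82.
At (29, 154): z_contact = 4.40 + 68.83 + 151.82 = 225.06 m.
Depth below ground = 281.9 − 225.06 = 56.8 m.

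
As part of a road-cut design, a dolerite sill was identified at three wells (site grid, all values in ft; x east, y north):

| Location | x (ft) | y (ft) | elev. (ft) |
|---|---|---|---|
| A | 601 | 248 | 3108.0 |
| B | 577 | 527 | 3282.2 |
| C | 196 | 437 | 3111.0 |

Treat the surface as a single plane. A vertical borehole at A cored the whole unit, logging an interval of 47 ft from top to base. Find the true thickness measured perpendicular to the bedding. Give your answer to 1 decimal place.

Two edge vectors: A→B = (-24, 279, 174.2), A→C = (-405, 189, 3).
Normal n = (A→B) × (A→C) = (-32086.8, -70479, 108459).
So ∂z/∂x = −n_x/n_z = 0.29584 and ∂z/∂y = −n_y/n_z = 0.64982.
|∇z| = √(a²+b²) = 0.71400, so dip δ = arctan(0.71400) = 35.53°.
True thickness = vertical thickness × cos δ = 47 × cos 35.53° = 38.3 ft.

38.3 ft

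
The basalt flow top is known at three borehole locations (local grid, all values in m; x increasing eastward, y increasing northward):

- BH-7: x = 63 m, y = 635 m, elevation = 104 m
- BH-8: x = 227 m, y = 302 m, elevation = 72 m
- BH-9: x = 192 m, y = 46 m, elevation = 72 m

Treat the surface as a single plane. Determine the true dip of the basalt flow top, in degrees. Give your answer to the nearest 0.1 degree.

Let the plane be z = a·x + b·y + c.
BH-8−BH-7: 164a − 333b = −32;  BH-9−BH-7: 129a − 589b = −32.
Solving gives a = −0.15272, b = 0.02088.
Gradient magnitude |∇z| = √(a² + b²) = √(0.02332 + 0.00044) = 0.15415.
True dip = arctan(0.15415) = 8.8°, dipping toward E (azimuth ≈ 098°).

8.8°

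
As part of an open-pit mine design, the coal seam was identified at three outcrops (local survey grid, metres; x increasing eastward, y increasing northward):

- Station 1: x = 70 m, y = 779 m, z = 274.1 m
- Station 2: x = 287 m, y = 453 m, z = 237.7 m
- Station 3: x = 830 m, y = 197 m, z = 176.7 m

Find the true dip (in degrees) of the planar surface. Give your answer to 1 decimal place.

Two edge vectors: Station 1→Station 2 = (217, -326, -36.4), Station 1→Station 3 = (760, -582, -97.4).
Normal n = (Station 1→Station 2) × (Station 1→Station 3) = (10567.6, -6528.2, 121466).
So ∂z/∂x = −n_x/n_z = −0.08700 and ∂z/∂y = −n_y/n_z = 0.05375.
Gradient magnitude |∇z| = √(a² + b²) = √(0.00757 + 0.00289) = 0.10226.
True dip = arctan(0.10226) = 5.8°, dipping toward ESE (azimuth ≈ 122°).

5.8°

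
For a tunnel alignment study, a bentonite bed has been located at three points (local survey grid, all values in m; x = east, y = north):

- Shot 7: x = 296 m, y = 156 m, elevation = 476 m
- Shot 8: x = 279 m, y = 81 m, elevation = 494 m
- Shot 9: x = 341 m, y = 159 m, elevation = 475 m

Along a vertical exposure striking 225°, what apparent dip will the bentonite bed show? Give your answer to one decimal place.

9.8°

Let the plane be z = a·x + b·y + c.
Shot 8−Shot 7: −17a − 75b = 18;  Shot 9−Shot 7: 45a + 3b = −1.
Solving gives a = −0.00632, b = −0.23857.
Unit vector along 225° is (sin 225°, cos 225°) = (-0.7071, -0.7071).
Slope in that direction = a·(-0.7071) + b·(-0.7071) = 0.17316.
Apparent dip = arctan|0.17316| = 9.8° (true dip is 13.4°, so apparent ≤ true as expected).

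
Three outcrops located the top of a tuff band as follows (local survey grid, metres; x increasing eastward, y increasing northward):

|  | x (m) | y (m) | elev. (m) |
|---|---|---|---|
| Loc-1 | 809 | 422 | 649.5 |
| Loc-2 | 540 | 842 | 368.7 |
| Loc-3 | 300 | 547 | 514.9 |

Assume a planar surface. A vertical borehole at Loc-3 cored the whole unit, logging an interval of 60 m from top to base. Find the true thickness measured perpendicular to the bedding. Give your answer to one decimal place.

51.4 m

Two edge vectors: Loc-1→Loc-2 = (-269, 420, -280.8), Loc-1→Loc-3 = (-509, 125, -134.6).
Normal n = (Loc-1→Loc-2) × (Loc-1→Loc-3) = (-21432, 106719.8, 180155).
So ∂z/∂x = −n_x/n_z = 0.11896 and ∂z/∂y = −n_y/n_z = −0.59238.
|∇z| = √(a²+b²) = 0.60421, so dip δ = arctan(0.60421) = 31.14°.
True thickness = vertical thickness × cos δ = 60 × cos 31.14° = 51.4 m.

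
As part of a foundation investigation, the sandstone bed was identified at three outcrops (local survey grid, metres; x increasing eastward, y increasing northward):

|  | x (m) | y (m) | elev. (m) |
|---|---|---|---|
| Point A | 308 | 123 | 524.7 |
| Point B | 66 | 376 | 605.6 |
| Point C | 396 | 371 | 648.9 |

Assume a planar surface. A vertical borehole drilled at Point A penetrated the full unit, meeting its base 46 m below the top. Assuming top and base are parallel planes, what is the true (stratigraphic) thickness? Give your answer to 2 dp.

Two edge vectors: Point A→Point B = (-242, 253, 80.9), Point A→Point C = (88, 248, 124.2).
Normal n = (Point A→Point B) × (Point A→Point C) = (11359.4, 37175.6, -82280).
So ∂z/∂x = −n_x/n_z = 0.13806 and ∂z/∂y = −n_y/n_z = 0.45182.
|∇z| = √(a²+b²) = 0.47244, so dip δ = arctan(0.47244) = 25.29°.
True thickness = vertical thickness × cos δ = 46 × cos 25.29° = 41.59 m.

41.59 m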